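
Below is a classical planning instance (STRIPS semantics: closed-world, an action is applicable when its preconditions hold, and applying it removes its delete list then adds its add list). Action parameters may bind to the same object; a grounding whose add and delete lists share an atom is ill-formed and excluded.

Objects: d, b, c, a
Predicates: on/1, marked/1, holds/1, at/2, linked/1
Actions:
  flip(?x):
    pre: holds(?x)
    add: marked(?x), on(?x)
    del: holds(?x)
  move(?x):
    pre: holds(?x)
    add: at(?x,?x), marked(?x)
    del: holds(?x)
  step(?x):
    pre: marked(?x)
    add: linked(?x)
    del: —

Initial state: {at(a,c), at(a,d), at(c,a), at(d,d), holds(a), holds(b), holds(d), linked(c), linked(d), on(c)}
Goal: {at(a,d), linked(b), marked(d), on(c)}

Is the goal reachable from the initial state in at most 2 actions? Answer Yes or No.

No

1. flip(d)  →  {at(a,c), at(a,d), at(c,a), at(d,d), holds(a), holds(b), linked(c), linked(d), marked(d), on(c), on(d)}
2. flip(b)  →  {at(a,c), at(a,d), at(c,a), at(d,d), holds(a), linked(c), linked(d), marked(b), marked(d), on(b), on(c), on(d)}
3. step(b)  →  {at(a,c), at(a,d), at(c,a), at(d,d), holds(a), linked(b), linked(c), linked(d), marked(b), marked(d), on(b), on(c), on(d)}
optimal plan length = 3; 3 > 2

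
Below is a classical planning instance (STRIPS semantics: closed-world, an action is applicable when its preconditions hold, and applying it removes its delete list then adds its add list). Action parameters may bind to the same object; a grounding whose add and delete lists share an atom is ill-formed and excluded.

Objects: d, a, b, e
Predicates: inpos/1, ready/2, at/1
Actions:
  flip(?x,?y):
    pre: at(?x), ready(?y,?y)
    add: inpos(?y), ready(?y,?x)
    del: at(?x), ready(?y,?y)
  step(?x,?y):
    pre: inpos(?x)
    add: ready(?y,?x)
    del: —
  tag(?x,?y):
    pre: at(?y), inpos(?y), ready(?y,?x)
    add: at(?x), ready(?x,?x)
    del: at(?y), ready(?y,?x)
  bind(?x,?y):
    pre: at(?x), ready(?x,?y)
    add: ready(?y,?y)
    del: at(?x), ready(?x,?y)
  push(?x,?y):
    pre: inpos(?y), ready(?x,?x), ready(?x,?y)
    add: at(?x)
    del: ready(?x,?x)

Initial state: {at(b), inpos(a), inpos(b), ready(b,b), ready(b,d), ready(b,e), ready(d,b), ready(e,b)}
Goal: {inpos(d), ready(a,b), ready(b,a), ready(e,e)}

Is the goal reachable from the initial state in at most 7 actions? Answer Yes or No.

Yes

1. step(a,b)  →  {at(b), inpos(a), inpos(b), ready(b,a), ready(b,b), ready(b,d), ready(b,e), ready(d,b), ready(e,b)}
2. step(b,a)  →  {at(b), inpos(a), inpos(b), ready(a,b), ready(b,a), ready(b,b), ready(b,d), ready(b,e), ready(d,b), ready(e,b)}
3. tag(d,b)  →  {at(d), inpos(a), inpos(b), ready(a,b), ready(b,a), ready(b,b), ready(b,e), ready(d,b), ready(d,d), ready(e,b)}
4. push(b,a)  →  {at(b), at(d), inpos(a), inpos(b), ready(a,b), ready(b,a), ready(b,e), ready(d,b), ready(d,d), ready(e,b)}
5. tag(e,b)  →  {at(d), at(e), inpos(a), inpos(b), ready(a,b), ready(b,a), ready(d,b), ready(d,d), ready(e,b), ready(e,e)}
6. flip(e,d)  →  {at(d), inpos(a), inpos(b), inpos(d), ready(a,b), ready(b,a), ready(d,b), ready(d,e), ready(e,b), ready(e,e)}
optimal plan length = 6; 6 ≤ 7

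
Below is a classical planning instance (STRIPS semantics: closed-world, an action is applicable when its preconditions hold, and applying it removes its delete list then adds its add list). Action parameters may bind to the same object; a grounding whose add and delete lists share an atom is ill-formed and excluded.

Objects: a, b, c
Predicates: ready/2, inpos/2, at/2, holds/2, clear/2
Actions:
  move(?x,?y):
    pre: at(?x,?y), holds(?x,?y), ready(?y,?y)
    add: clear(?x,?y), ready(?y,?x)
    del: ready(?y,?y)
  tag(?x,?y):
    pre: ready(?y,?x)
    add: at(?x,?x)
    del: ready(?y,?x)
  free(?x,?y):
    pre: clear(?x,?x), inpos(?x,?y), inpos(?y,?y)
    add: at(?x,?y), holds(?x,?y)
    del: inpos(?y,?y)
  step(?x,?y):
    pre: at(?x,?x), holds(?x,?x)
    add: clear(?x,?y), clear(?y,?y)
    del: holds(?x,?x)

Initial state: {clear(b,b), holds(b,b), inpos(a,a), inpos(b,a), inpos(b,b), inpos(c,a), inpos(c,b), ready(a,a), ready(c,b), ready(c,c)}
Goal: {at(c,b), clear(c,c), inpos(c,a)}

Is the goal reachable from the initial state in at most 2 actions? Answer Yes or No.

No

1. tag(b,c)  →  {at(b,b), clear(b,b), holds(b,b), inpos(a,a), inpos(b,a), inpos(b,b), inpos(c,a), inpos(c,b), ready(a,a), ready(c,c)}
2. step(b,c)  →  {at(b,b), clear(b,b), clear(b,c), clear(c,c), inpos(a,a), inpos(b,a), inpos(b,b), inpos(c,a), inpos(c,b), ready(a,a), ready(c,c)}
3. free(c,b)  →  {at(b,b), at(c,b), clear(b,b), clear(b,c), clear(c,c), holds(c,b), inpos(a,a), inpos(b,a), inpos(c,a), inpos(c,b), ready(a,a), ready(c,c)}
optimal plan length = 3; 3 > 2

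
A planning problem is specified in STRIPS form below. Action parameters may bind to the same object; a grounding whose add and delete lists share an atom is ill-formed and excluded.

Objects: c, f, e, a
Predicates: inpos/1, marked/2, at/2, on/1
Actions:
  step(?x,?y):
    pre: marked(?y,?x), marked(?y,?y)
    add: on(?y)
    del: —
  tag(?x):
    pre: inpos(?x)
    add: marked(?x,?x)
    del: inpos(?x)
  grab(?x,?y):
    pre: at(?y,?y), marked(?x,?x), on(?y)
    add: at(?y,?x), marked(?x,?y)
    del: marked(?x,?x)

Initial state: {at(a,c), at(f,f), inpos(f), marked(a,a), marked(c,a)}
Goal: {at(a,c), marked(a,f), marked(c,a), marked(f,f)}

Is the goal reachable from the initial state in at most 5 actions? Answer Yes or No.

Yes

1. tag(f)  →  {at(a,c), at(f,f), marked(a,a), marked(c,a), marked(f,f)}
2. step(f,f)  →  {at(a,c), at(f,f), marked(a,a), marked(c,a), marked(f,f), on(f)}
3. grab(a,f)  →  {at(a,c), at(f,a), at(f,f), marked(a,f), marked(c,a), marked(f,f), on(f)}
optimal plan length = 3; 3 ≤ 5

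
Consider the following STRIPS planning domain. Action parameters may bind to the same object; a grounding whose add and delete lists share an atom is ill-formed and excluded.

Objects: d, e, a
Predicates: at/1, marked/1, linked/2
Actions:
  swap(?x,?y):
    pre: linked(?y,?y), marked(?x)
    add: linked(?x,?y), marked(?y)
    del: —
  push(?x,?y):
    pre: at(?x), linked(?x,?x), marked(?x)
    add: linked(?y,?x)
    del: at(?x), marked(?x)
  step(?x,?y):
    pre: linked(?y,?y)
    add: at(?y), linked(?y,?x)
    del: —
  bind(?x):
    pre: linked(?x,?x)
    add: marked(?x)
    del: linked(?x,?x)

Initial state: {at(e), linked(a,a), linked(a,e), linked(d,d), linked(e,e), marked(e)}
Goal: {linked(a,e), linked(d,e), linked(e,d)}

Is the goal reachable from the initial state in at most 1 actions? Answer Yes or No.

1. swap(e,d)  →  {at(e), linked(a,a), linked(a,e), linked(d,d), linked(e,d), linked(e,e), marked(d), marked(e)}
2. swap(d,e)  →  {at(e), linked(a,a), linked(a,e), linked(d,d), linked(d,e), linked(e,d), linked(e,e), marked(d), marked(e)}
optimal plan length = 2; 2 > 1

No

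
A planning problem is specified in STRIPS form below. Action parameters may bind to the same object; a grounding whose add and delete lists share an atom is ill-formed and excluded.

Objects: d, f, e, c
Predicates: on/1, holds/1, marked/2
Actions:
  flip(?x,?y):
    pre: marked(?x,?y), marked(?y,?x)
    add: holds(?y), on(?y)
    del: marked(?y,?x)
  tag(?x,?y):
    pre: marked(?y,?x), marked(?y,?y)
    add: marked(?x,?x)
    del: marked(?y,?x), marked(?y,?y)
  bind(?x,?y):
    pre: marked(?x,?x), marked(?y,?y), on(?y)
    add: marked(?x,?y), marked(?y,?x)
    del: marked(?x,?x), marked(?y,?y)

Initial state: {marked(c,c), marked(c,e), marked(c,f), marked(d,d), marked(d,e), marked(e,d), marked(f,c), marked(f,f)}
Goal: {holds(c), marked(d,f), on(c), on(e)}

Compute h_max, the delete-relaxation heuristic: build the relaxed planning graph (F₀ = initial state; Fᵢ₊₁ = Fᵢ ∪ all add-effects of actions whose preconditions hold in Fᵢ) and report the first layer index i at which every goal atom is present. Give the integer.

F0 = init (8 atoms)
F1 = F0 ∪ {holds(c), holds(d), holds(e), holds(f), marked(e,e), on(c), on(d), on(e), on(f)}  (17 atoms)
F2 = F1 ∪ {marked(c,d), marked(d,c), marked(d,f), marked(e,c), marked(e,f), marked(f,d), marked(f,e)}  (24 atoms)
goal ⊆ F2  ⇒  h_max = 2

2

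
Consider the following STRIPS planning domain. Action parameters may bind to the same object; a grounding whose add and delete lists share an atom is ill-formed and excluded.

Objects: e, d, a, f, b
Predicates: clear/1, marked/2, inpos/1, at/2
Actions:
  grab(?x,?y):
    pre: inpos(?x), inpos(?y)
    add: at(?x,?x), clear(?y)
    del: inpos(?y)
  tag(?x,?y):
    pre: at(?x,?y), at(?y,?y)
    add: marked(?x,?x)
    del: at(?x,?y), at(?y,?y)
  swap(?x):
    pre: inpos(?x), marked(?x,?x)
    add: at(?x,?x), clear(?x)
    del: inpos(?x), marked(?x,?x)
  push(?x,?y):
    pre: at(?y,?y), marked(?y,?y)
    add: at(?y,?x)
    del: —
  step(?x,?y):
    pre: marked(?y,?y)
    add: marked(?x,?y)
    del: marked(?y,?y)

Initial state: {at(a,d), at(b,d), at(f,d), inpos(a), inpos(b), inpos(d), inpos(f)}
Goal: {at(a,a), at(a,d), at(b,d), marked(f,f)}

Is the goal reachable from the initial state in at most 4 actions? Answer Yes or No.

Yes

1. grab(d,d)  →  {at(a,d), at(b,d), at(d,d), at(f,d), clear(d), inpos(a), inpos(b), inpos(f)}
2. grab(a,a)  →  {at(a,a), at(a,d), at(b,d), at(d,d), at(f,d), clear(a), clear(d), inpos(b), inpos(f)}
3. tag(f,d)  →  {at(a,a), at(a,d), at(b,d), clear(a), clear(d), inpos(b), inpos(f), marked(f,f)}
optimal plan length = 3; 3 ≤ 4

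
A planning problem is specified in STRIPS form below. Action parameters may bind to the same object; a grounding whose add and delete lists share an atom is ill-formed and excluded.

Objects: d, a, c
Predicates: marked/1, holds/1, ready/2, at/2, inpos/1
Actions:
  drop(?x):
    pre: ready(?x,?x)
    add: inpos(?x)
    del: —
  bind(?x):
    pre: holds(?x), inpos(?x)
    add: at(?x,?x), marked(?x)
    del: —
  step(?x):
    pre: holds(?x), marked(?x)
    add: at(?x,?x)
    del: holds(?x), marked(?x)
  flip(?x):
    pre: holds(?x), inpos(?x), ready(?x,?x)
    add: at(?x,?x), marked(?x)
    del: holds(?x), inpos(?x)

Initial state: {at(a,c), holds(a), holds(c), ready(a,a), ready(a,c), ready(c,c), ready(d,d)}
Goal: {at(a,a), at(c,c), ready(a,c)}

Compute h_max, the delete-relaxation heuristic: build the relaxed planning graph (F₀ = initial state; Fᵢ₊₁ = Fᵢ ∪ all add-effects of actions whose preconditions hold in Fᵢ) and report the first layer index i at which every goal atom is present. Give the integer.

F0 = init (7 atoms)
F1 = F0 ∪ {inpos(a), inpos(c), inpos(d)}  (10 atoms)
F2 = F1 ∪ {at(a,a), at(c,c), marked(a), marked(c)}  (14 atoms)
goal ⊆ F2  ⇒  h_max = 2

2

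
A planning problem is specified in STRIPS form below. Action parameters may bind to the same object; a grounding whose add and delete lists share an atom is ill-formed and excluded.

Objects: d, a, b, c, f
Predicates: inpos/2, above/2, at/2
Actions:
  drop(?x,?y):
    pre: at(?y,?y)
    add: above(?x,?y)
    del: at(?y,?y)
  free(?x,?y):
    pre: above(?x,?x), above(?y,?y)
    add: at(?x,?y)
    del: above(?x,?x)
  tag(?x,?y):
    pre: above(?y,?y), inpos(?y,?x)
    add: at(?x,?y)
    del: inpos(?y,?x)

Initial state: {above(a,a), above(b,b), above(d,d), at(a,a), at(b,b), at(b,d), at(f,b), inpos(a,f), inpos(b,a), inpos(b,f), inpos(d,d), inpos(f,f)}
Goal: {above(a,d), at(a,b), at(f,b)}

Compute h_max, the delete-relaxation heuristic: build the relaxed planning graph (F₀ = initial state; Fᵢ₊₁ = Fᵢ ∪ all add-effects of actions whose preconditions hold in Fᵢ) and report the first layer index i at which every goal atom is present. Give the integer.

F0 = init (12 atoms)
F1 = F0 ∪ {above(a,b), above(b,a), above(c,a), above(c,b), above(d,a), above(d,b), above(f,a), above(f,b), at(a,b), at(a,d), at(b,a), at(d,a), at(d,b), at(d,d), at(f,a)}  (27 atoms)
F2 = F1 ∪ {above(a,d), above(b,d), above(c,d), above(f,d)}  (31 atoms)
goal ⊆ F2  ⇒  h_max = 2

2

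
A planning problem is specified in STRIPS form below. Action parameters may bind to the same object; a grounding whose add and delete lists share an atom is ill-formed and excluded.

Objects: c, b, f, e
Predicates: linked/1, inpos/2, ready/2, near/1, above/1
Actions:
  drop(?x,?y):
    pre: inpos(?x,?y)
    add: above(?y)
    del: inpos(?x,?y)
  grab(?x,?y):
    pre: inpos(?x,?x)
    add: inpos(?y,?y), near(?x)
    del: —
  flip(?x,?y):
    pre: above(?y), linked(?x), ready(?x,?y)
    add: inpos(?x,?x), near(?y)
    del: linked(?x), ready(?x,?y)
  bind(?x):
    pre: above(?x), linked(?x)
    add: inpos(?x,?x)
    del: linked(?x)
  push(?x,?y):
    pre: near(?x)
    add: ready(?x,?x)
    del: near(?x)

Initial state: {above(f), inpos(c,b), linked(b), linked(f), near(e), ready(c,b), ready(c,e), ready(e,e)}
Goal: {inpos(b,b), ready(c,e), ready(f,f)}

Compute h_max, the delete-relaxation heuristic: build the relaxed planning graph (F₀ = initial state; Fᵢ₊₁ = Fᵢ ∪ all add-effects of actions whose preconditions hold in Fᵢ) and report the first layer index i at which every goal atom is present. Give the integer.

3

F0 = init (8 atoms)
F1 = F0 ∪ {above(b), inpos(f,f)}  (10 atoms)
F2 = F1 ∪ {inpos(b,b), inpos(c,c), inpos(e,e), near(f)}  (14 atoms)
F3 = F2 ∪ {above(c), above(e), near(b), near(c), ready(f,f)}  (19 atoms)
goal ⊆ F3  ⇒  h_max = 3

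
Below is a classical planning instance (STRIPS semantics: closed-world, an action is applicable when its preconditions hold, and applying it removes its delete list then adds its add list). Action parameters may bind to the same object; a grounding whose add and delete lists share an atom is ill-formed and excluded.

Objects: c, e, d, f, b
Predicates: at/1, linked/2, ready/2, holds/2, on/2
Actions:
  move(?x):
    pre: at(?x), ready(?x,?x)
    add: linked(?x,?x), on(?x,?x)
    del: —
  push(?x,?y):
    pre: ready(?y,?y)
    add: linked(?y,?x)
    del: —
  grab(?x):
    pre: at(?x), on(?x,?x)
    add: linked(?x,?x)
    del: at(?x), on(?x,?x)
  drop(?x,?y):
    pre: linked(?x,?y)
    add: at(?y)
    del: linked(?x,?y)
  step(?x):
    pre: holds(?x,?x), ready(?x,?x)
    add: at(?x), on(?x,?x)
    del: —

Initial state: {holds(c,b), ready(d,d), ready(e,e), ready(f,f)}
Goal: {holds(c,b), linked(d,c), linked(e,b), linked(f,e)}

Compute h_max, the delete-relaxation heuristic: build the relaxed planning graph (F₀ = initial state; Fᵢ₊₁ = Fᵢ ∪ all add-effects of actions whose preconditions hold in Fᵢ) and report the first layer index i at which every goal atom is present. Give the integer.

1

F0 = init (4 atoms)
F1 = F0 ∪ {linked(d,b), linked(d,c), linked(d,d), linked(d,e), linked(d,f), linked(e,b), linked(e,c), linked(e,d), linked(e,e), linked(e,f), linked(f,b), linked(f,c), linked(f,d), linked(f,e), linked(f,f)}  (19 atoms)
goal ⊆ F1  ⇒  h_max = 1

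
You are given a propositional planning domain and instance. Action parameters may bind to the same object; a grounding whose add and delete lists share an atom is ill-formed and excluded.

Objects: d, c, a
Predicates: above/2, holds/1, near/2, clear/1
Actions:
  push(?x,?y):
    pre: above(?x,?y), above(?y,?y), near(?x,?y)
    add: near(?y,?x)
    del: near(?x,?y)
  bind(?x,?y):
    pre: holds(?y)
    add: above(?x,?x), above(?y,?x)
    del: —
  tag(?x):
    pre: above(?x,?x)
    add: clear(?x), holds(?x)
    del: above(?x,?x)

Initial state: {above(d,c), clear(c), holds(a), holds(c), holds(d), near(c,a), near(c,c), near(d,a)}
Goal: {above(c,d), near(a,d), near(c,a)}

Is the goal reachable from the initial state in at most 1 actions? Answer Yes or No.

No

1. bind(d,c)  →  {above(c,d), above(d,c), above(d,d), clear(c), holds(a), holds(c), holds(d), near(c,a), near(c,c), near(d,a)}
2. bind(a,d)  →  {above(a,a), above(c,d), above(d,a), above(d,c), above(d,d), clear(c), holds(a), holds(c), holds(d), near(c,a), near(c,c), near(d,a)}
3. push(d,a)  →  {above(a,a), above(c,d), above(d,a), above(d,c), above(d,d), clear(c), holds(a), holds(c), holds(d), near(a,d), near(c,a), near(c,c)}
optimal plan length = 3; 3 > 1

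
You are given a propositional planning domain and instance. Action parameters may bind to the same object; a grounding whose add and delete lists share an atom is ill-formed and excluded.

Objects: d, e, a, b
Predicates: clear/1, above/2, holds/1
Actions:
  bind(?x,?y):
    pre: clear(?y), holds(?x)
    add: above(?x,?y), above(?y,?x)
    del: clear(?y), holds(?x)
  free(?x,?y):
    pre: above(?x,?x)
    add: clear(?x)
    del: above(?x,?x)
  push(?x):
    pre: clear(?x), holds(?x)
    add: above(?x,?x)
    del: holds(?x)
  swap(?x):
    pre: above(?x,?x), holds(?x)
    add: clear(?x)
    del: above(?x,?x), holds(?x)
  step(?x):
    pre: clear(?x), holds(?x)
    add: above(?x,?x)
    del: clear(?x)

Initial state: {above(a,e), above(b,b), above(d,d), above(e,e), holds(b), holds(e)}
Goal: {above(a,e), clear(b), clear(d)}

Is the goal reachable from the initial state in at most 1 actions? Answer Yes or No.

1. free(d,d)  →  {above(a,e), above(b,b), above(e,e), clear(d), holds(b), holds(e)}
2. free(b,d)  →  {above(a,e), above(e,e), clear(b), clear(d), holds(b), holds(e)}
optimal plan length = 2; 2 > 1

No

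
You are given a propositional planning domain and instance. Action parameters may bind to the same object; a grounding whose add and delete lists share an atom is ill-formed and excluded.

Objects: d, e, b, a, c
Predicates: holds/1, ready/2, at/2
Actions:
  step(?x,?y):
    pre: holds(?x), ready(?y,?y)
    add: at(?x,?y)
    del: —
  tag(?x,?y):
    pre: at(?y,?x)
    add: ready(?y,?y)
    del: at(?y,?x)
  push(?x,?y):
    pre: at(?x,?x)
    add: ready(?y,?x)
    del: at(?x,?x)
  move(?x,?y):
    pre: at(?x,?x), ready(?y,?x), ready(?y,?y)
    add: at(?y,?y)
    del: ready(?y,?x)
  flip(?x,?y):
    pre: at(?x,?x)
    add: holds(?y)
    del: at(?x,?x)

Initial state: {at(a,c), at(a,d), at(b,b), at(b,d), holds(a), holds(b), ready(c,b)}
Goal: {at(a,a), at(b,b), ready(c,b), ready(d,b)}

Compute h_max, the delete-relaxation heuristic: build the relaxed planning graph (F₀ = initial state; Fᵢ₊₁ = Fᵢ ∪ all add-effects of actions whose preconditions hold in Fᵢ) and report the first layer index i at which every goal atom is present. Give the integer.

F0 = init (7 atoms)
F1 = F0 ∪ {holds(c), holds(d), holds(e), ready(a,a), ready(a,b), ready(b,b), ready(d,b), ready(e,b)}  (15 atoms)
F2 = F1 ∪ {at(a,a), at(a,b), at(b,a), at(c,a), at(c,b), at(d,a), at(d,b), at(e,a), at(e,b)}  (24 atoms)
goal ⊆ F2  ⇒  h_max = 2

2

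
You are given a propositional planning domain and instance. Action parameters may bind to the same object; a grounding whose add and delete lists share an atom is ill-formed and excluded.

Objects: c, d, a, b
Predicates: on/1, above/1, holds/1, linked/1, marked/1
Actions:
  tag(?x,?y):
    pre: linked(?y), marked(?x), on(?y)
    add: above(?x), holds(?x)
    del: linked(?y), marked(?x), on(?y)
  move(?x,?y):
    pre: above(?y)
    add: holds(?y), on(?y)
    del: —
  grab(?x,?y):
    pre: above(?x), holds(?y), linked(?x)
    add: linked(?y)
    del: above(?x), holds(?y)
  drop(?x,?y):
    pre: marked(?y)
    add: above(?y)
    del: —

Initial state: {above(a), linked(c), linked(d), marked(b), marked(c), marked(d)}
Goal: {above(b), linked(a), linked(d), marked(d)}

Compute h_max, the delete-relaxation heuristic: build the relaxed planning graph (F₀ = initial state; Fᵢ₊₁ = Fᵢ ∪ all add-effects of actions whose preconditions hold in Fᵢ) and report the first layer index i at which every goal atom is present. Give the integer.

2

F0 = init (6 atoms)
F1 = F0 ∪ {above(b), above(c), above(d), holds(a), on(a)}  (11 atoms)
F2 = F1 ∪ {holds(b), holds(c), holds(d), linked(a), on(b), on(c), on(d)}  (18 atoms)
goal ⊆ F2  ⇒  h_max = 2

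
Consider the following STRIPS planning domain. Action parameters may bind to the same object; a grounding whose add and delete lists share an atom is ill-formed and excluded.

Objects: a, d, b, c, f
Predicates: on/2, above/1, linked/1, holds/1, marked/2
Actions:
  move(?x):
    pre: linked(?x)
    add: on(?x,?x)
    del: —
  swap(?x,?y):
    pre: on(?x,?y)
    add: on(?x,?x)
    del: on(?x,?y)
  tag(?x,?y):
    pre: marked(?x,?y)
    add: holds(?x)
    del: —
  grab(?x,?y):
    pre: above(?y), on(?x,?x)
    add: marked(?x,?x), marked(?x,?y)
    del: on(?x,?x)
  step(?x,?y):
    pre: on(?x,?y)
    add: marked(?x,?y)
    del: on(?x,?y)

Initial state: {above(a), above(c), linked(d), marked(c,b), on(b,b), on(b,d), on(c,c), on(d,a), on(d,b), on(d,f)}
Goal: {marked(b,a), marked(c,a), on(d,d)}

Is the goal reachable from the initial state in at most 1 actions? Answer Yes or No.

No

1. move(d)  →  {above(a), above(c), linked(d), marked(c,b), on(b,b), on(b,d), on(c,c), on(d,a), on(d,b), on(d,d), on(d,f)}
2. grab(b,a)  →  {above(a), above(c), linked(d), marked(b,a), marked(b,b), marked(c,b), on(b,d), on(c,c), on(d,a), on(d,b), on(d,d), on(d,f)}
3. grab(c,a)  →  {above(a), above(c), linked(d), marked(b,a), marked(b,b), marked(c,a), marked(c,b), marked(c,c), on(b,d), on(d,a), on(d,b), on(d,d), on(d,f)}
optimal plan length = 3; 3 > 1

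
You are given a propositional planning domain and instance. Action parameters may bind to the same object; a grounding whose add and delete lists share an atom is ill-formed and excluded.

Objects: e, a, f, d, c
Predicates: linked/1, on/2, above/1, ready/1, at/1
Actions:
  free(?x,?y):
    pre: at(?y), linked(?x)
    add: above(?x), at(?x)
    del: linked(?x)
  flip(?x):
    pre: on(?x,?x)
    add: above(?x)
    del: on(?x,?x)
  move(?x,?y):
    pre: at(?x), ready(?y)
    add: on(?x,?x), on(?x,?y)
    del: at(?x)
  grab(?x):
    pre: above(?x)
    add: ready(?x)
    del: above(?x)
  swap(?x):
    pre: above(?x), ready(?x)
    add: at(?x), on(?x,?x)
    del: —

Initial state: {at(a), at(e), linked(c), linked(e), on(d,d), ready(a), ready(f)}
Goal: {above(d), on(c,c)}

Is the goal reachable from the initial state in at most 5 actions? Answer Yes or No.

1. free(c,e)  →  {above(c), at(a), at(c), at(e), linked(e), on(d,d), ready(a), ready(f)}
2. flip(d)  →  {above(c), above(d), at(a), at(c), at(e), linked(e), ready(a), ready(f)}
3. move(c,a)  →  {above(c), above(d), at(a), at(e), linked(e), on(c,a), on(c,c), ready(a), ready(f)}
optimal plan length = 3; 3 ≤ 5

Yes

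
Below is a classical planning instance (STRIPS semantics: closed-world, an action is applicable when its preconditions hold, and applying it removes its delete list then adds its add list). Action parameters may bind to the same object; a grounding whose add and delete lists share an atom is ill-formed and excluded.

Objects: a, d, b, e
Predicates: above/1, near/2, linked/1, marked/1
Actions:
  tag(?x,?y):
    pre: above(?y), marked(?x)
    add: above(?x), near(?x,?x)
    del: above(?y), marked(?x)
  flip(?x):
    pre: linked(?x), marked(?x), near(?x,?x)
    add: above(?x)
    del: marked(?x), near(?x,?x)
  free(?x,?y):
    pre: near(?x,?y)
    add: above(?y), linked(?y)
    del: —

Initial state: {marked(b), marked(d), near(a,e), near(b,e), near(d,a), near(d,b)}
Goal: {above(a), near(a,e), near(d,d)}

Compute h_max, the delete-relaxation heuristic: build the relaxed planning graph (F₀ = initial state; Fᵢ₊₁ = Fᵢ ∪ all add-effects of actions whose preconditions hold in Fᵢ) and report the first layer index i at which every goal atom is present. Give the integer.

F0 = init (6 atoms)
F1 = F0 ∪ {above(a), above(b), above(e), linked(a), linked(b), linked(e)}  (12 atoms)
F2 = F1 ∪ {above(d), near(b,b), near(d,d)}  (15 atoms)
goal ⊆ F2  ⇒  h_max = 2

2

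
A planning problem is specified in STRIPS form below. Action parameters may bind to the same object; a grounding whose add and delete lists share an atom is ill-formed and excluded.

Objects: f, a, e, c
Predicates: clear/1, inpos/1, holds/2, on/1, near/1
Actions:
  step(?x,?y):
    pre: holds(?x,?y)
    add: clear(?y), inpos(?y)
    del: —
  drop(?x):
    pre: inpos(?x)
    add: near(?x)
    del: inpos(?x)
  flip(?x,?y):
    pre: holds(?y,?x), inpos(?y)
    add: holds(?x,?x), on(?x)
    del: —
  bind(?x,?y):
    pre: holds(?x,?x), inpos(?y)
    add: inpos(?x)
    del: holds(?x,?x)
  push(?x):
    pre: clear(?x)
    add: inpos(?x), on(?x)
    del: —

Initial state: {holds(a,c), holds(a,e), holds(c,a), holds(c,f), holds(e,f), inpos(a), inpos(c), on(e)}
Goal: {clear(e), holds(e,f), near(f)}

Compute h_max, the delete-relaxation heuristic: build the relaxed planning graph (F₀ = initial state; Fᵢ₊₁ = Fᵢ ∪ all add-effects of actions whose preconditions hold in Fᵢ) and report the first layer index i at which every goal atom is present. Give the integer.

2

F0 = init (8 atoms)
F1 = F0 ∪ {clear(a), clear(c), clear(e), clear(f), holds(a,a), holds(c,c), holds(e,e), holds(f,f), inpos(e), inpos(f), near(a), near(c), on(a), on(c), on(f)}  (23 atoms)
F2 = F1 ∪ {near(e), near(f)}  (25 atoms)
goal ⊆ F2  ⇒  h_max = 2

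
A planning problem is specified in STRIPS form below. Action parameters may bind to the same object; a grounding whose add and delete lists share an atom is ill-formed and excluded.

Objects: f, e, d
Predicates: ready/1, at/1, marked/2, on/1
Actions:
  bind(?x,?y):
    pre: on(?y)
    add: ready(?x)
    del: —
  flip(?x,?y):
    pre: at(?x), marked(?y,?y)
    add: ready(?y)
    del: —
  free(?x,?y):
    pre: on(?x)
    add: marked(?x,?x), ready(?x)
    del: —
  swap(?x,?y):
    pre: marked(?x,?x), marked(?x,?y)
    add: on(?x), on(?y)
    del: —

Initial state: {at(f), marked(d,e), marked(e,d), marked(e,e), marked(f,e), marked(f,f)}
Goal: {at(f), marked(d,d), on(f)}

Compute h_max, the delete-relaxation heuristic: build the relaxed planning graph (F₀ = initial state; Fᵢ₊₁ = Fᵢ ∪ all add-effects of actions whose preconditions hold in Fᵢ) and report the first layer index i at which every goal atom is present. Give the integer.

2

F0 = init (6 atoms)
F1 = F0 ∪ {on(d), on(e), on(f), ready(e), ready(f)}  (11 atoms)
F2 = F1 ∪ {marked(d,d), ready(d)}  (13 atoms)
goal ⊆ F2  ⇒  h_max = 2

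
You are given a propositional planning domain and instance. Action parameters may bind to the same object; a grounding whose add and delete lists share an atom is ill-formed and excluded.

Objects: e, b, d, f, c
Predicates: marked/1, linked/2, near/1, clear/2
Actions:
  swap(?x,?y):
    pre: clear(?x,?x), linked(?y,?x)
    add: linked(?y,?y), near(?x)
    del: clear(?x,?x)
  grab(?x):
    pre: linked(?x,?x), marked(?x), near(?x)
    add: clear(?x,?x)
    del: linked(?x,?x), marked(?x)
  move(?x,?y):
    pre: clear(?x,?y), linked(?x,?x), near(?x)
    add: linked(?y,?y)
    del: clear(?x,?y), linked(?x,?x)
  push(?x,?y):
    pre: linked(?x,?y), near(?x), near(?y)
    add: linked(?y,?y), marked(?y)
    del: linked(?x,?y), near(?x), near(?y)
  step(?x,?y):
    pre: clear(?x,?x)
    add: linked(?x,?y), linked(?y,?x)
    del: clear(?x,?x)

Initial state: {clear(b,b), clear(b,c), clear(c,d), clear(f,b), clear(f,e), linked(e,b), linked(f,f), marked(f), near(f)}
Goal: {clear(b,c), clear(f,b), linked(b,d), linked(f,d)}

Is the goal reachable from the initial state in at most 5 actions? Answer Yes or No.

Yes

1. grab(f)  →  {clear(b,b), clear(b,c), clear(c,d), clear(f,b), clear(f,e), clear(f,f), linked(e,b), near(f)}
2. step(b,d)  →  {clear(b,c), clear(c,d), clear(f,b), clear(f,e), clear(f,f), linked(b,d), linked(d,b), linked(e,b), near(f)}
3. step(f,d)  →  {clear(b,c), clear(c,d), clear(f,b), clear(f,e), linked(b,d), linked(d,b), linked(d,f), linked(e,b), linked(f,d), near(f)}
optimal plan length = 3; 3 ≤ 5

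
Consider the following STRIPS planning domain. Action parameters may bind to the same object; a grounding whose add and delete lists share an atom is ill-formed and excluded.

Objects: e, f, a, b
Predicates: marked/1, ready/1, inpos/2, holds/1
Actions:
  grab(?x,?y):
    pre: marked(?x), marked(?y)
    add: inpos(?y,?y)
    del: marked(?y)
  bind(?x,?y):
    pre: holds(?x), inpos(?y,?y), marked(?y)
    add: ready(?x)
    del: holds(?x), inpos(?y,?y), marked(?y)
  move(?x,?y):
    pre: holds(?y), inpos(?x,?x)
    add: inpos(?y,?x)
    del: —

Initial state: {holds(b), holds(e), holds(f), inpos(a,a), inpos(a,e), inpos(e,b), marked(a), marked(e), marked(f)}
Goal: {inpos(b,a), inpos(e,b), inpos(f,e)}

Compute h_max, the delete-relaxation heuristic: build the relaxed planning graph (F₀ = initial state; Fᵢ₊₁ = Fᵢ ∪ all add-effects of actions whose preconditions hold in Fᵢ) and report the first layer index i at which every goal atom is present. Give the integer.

2

F0 = init (9 atoms)
F1 = F0 ∪ {inpos(b,a), inpos(e,a), inpos(e,e), inpos(f,a), inpos(f,f), ready(b), ready(e), ready(f)}  (17 atoms)
F2 = F1 ∪ {inpos(b,e), inpos(b,f), inpos(e,f), inpos(f,e)}  (21 atoms)
goal ⊆ F2  ⇒  h_max = 2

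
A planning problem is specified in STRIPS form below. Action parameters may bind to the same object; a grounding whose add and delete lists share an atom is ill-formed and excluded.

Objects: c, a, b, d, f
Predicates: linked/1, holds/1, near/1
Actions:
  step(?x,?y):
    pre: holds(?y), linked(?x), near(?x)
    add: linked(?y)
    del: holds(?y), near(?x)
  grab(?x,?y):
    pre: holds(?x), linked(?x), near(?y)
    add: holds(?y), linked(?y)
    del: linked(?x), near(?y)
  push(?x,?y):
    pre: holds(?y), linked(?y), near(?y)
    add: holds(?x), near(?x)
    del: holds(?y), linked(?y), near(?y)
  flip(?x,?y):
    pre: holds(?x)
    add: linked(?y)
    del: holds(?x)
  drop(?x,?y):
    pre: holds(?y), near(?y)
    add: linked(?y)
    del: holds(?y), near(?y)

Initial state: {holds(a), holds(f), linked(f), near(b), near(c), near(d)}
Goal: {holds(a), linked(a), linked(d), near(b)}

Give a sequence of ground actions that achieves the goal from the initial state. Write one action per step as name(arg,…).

grab(f,d); flip(d,a)

1. grab(f,d)  →  {holds(a), holds(d), holds(f), linked(d), near(b), near(c)}
2. flip(d,a)  →  {holds(a), holds(f), linked(a), linked(d), near(b), near(c)}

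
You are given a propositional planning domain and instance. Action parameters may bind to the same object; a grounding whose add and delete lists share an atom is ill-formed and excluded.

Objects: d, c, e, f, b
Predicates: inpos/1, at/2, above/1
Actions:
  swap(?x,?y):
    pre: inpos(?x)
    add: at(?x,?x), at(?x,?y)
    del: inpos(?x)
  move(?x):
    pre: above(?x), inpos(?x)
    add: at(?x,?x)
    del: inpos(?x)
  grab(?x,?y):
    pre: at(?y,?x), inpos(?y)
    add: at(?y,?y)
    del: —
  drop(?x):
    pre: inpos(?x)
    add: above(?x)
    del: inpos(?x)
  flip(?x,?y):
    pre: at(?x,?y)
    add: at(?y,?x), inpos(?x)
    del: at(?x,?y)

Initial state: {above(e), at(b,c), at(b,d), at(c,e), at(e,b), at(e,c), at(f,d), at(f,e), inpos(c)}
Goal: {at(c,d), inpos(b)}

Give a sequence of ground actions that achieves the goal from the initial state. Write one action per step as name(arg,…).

1. swap(c,d)  →  {above(e), at(b,c), at(b,d), at(c,c), at(c,d), at(c,e), at(e,b), at(e,c), at(f,d), at(f,e)}
2. flip(b,d)  →  {above(e), at(b,c), at(c,c), at(c,d), at(c,e), at(d,b), at(e,b), at(e,c), at(f,d), at(f,e), inpos(b)}

swap(c,d); flip(b,d)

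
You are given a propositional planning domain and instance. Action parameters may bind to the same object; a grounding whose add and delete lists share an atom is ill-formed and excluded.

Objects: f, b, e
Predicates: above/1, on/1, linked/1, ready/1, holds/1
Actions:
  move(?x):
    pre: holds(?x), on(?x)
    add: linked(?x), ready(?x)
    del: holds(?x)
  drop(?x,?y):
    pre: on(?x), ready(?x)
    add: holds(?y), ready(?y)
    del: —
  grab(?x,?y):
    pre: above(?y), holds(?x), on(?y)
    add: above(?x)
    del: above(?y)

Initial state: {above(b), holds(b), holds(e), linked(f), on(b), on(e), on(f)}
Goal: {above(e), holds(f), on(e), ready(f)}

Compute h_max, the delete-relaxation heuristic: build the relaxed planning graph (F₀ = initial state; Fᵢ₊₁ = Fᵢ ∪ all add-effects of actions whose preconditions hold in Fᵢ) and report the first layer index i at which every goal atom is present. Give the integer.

F0 = init (7 atoms)
F1 = F0 ∪ {above(e), linked(b), linked(e), ready(b), ready(e)}  (12 atoms)
F2 = F1 ∪ {holds(f), ready(f)}  (14 atoms)
goal ⊆ F2  ⇒  h_max = 2

2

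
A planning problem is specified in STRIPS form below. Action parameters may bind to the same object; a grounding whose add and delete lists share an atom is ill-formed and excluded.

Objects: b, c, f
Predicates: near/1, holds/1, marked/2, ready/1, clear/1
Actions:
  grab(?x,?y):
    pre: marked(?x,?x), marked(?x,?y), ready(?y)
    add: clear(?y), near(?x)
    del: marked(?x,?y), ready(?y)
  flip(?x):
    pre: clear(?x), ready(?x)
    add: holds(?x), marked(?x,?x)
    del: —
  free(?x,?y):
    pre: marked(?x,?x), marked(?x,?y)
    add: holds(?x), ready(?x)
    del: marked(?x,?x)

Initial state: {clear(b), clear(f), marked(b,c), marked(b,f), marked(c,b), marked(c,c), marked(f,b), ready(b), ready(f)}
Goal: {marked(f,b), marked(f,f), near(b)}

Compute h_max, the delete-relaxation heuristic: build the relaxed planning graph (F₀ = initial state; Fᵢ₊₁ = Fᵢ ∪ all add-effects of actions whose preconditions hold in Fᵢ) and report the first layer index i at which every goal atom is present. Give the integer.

2

F0 = init (9 atoms)
F1 = F0 ∪ {holds(b), holds(c), holds(f), marked(b,b), marked(f,f), near(c), ready(c)}  (16 atoms)
F2 = F1 ∪ {clear(c), near(b), near(f)}  (19 atoms)
goal ⊆ F2  ⇒  h_max = 2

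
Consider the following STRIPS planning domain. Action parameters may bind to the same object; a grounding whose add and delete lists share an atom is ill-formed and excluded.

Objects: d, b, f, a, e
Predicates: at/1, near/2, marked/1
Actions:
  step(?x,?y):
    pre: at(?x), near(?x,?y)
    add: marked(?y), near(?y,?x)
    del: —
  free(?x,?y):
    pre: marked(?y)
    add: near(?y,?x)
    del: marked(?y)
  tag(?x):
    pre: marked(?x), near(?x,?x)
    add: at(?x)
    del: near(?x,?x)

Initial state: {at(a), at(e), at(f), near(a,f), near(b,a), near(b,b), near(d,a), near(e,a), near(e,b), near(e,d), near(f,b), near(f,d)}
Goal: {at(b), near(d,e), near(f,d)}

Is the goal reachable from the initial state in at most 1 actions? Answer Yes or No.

No

1. step(f,b)  →  {at(a), at(e), at(f), marked(b), near(a,f), near(b,a), near(b,b), near(b,f), near(d,a), near(e,a), near(e,b), near(e,d), near(f,b), near(f,d)}
2. step(e,d)  →  {at(a), at(e), at(f), marked(b), marked(d), near(a,f), near(b,a), near(b,b), near(b,f), near(d,a), near(d,e), near(e,a), near(e,b), near(e,d), near(f,b), near(f,d)}
3. tag(b)  →  {at(a), at(b), at(e), at(f), marked(b), marked(d), near(a,f), near(b,a), near(b,f), near(d,a), near(d,e), near(e,a), near(e,b), near(e,d), near(f,b), near(f,d)}
optimal plan length = 3; 3 > 1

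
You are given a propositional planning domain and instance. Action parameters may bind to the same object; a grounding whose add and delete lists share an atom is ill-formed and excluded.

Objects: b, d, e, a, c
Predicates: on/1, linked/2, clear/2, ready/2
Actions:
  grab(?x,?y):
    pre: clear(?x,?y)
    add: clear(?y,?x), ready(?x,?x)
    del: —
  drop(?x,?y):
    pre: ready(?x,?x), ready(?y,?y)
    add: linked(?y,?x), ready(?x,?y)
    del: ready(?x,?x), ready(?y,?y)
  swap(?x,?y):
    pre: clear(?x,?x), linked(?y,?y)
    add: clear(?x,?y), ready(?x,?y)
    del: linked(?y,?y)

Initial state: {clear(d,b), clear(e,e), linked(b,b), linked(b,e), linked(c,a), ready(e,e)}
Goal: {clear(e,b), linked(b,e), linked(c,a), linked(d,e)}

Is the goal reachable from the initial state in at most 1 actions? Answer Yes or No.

No

1. grab(d,b)  →  {clear(b,d), clear(d,b), clear(e,e), linked(b,b), linked(b,e), linked(c,a), ready(d,d), ready(e,e)}
2. drop(e,d)  →  {clear(b,d), clear(d,b), clear(e,e), linked(b,b), linked(b,e), linked(c,a), linked(d,e), ready(e,d)}
3. swap(e,b)  →  {clear(b,d), clear(d,b), clear(e,b), clear(e,e), linked(b,e), linked(c,a), linked(d,e), ready(e,b), ready(e,d)}
optimal plan length = 3; 3 > 1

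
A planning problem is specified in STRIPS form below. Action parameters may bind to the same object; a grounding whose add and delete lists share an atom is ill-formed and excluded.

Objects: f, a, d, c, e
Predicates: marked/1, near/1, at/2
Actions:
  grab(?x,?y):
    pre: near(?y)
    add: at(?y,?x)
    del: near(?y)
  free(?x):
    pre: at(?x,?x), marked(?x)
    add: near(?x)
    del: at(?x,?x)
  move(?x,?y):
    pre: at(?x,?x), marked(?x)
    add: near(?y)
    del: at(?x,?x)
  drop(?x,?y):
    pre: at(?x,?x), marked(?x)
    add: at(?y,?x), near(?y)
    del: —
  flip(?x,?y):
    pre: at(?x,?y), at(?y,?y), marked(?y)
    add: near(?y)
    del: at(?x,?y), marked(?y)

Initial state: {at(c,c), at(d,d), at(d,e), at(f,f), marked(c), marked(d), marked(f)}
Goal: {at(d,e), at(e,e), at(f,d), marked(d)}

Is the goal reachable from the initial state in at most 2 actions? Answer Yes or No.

No

1. move(f,e)  →  {at(c,c), at(d,d), at(d,e), marked(c), marked(d), marked(f), near(e)}
2. grab(e,e)  →  {at(c,c), at(d,d), at(d,e), at(e,e), marked(c), marked(d), marked(f)}
3. drop(d,f)  →  {at(c,c), at(d,d), at(d,e), at(e,e), at(f,d), marked(c), marked(d), marked(f), near(f)}
optimal plan length = 3; 3 > 2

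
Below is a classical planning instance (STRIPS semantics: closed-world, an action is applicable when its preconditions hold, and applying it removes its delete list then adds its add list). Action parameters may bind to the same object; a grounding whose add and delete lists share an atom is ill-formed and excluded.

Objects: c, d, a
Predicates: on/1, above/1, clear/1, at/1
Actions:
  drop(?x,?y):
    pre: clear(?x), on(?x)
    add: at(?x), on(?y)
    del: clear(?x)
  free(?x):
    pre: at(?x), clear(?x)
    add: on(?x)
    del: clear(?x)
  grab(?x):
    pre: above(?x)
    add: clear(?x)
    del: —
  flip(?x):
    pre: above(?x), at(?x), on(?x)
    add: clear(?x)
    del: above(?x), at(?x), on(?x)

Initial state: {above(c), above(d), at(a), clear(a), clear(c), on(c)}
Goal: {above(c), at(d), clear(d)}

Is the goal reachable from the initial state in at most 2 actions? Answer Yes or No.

1. drop(c,d)  →  {above(c), above(d), at(a), at(c), clear(a), on(c), on(d)}
2. grab(d)  →  {above(c), above(d), at(a), at(c), clear(a), clear(d), on(c), on(d)}
3. drop(d,c)  →  {above(c), above(d), at(a), at(c), at(d), clear(a), on(c), on(d)}
4. grab(d)  →  {above(c), above(d), at(a), at(c), at(d), clear(a), clear(d), on(c), on(d)}
optimal plan length = 4; 4 > 2

No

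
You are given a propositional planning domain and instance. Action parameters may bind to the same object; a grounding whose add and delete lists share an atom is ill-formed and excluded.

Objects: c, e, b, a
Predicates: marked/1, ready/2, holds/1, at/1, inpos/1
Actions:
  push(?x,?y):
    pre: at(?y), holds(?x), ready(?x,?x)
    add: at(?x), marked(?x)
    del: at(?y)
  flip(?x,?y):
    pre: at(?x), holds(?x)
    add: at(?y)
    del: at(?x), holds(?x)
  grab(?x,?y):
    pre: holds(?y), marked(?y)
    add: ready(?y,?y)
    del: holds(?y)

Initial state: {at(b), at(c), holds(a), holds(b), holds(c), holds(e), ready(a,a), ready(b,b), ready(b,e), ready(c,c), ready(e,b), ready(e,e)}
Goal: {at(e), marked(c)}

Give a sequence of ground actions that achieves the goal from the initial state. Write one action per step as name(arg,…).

push(c,b); push(e,c)

1. push(c,b)  →  {at(c), holds(a), holds(b), holds(c), holds(e), marked(c), ready(a,a), ready(b,b), ready(b,e), ready(c,c), ready(e,b), ready(e,e)}
2. push(e,c)  →  {at(e), holds(a), holds(b), holds(c), holds(e), marked(c), marked(e), ready(a,a), ready(b,b), ready(b,e), ready(c,c), ready(e,b), ready(e,e)}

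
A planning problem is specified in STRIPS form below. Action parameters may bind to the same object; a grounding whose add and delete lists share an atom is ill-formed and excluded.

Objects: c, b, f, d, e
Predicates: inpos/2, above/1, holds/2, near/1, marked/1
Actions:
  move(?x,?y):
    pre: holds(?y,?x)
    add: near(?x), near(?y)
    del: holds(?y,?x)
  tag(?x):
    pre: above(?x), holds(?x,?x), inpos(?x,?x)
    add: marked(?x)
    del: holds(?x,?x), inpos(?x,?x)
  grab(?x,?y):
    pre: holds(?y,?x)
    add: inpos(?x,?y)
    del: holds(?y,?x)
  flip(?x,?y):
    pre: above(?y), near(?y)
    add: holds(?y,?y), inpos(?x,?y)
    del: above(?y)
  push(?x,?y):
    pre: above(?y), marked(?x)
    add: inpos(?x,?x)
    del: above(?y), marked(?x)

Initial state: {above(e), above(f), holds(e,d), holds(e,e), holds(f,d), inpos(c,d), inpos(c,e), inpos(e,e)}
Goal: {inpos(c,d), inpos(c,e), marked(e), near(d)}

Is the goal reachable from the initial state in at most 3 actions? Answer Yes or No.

Yes

1. move(d,f)  →  {above(e), above(f), holds(e,d), holds(e,e), inpos(c,d), inpos(c,e), inpos(e,e), near(d), near(f)}
2. tag(e)  →  {above(e), above(f), holds(e,d), inpos(c,d), inpos(c,e), marked(e), near(d), near(f)}
optimal plan length = 2; 2 ≤ 3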